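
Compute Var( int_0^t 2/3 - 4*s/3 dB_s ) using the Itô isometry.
Var = 4*t*(4*t^2 - 6*t + 3)/27

The Itô integral of a deterministic integrand f(s) has mean 0 because each increment f(s) * (B_{s+ds} - B_s) has mean 0. By the Itô isometry:
  Var( int_0^t f(s) dB_s ) = E[ (int_0^t f(s) dB_s)^2 ] = int_0^t f(s)^2 ds.
Here f(s) = 2/3 - 4*s/3, so f(s)^2 = 4*(2*s - 1)^2/9. Integrate:
  int_0^t (4*(2*s - 1)^2/9) ds = 4*t*(4*t^2 - 6*t + 3)/27.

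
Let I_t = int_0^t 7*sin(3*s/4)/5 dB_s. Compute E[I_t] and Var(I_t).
E[I_t] = 0; Var(I_t) = 49*t/50 - 49*sin(3*t/2)/75

The Itô integral of a deterministic integrand f(s) has mean 0 because each increment f(s) * (B_{s+ds} - B_s) has mean 0. By the Itô isometry:
  Var( int_0^t f(s) dB_s ) = E[ (int_0^t f(s) dB_s)^2 ] = int_0^t f(s)^2 ds.
Here f(s) = 7*sin(3*s/4)/5, so f(s)^2 = 49*sin(3*s/4)^2/25. Integrate:
  int_0^t (49*sin(3*s/4)^2/25) ds = 49*t/50 - 49*sin(3*t/2)/75.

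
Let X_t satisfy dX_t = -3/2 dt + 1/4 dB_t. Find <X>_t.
<X>_t = t/16

For an Itô process dX_t = a(t) dt + b(t) dB_t, the quadratic variation is <X>_t = int_0^t b(s)^2 ds (the drift term does not contribute). Here b(s) = 1/4, so
  b(s)^2 = 1/16.
Integrating from 0 to t:
  <X>_t = int_0^t (1/16) ds = t/16.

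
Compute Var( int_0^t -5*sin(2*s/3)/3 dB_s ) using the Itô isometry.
Var = 25*t/18 - 25*sin(4*t/3)/24

The Itô integral of a deterministic integrand f(s) has mean 0 because each increment f(s) * (B_{s+ds} - B_s) has mean 0. By the Itô isometry:
  Var( int_0^t f(s) dB_s ) = E[ (int_0^t f(s) dB_s)^2 ] = int_0^t f(s)^2 ds.
Here f(s) = -5*sin(2*s/3)/3, so f(s)^2 = 25*sin(2*s/3)^2/9. Integrate:
  int_0^t (25*sin(2*s/3)^2/9) ds = 25*t/18 - 25*sin(4*t/3)/24.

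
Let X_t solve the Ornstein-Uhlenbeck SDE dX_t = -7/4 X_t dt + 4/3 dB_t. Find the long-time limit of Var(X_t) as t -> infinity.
lim Var(X_t) = 32/63

The OU SDE dX = -theta X dt + sigma dB admits the integrating factor exp(theta t): d(exp(theta t) X_t) = sigma exp(theta t) dB_t. Integrating from 0 to t gives X_t = x_0 * exp(-theta t) + sigma * int_0^t exp(-theta (t-s)) dB_s for any initial x_0. The Itô integral has variance (by the Itô isometry) sigma^2 * int_0^t exp(-2 theta (t - s)) ds = sigma^2 * (1 - exp(-2 theta t)) / (2 theta), independent of x_0.
With theta = 7/4, sigma = 4/3:
  Var(X_t) = (4/3)^2 * (1 - exp(-2*7/4 t)) / (2 * 7/4) = 32/63 - 32*exp(-7*t/2)/63.
As t -> infinity, exp(-2*7/4 t) -> 0, so the stationary variance is sigma^2 / (2 theta) = 32/63.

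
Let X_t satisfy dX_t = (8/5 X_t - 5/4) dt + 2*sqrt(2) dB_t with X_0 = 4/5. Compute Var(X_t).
Var(X_t) = 5*exp(16*t/5)/2 - 5/2

The variance V(t) = Var(X_t) satisfies V'(t) = 2 a V(t) + c^2 with V(0) = 0 (drift coefficient is linear in X, diffusion is constant). With a = 8/5, c = 2*sqrt(2), the solution is
  V(t) = (c^2 / (2 a)) * (exp(2 a t) - 1)
       = ((2*sqrt(2))^2 / (2*(8/5))) * (exp((16/5) t) - 1)
       = 5*exp(16*t/5)/2 - 5/2.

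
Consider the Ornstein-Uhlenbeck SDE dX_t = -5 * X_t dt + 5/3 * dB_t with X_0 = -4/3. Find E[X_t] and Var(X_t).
E[X_t] = -4*exp(-5*t)/3; Var(X_t) = 5/18 - 5*exp(-10*t)/18

The OU SDE dX = -theta X dt + sigma dB admits the integrating factor exp(theta t): d(exp(theta t) X_t) = sigma exp(theta t) dB_t. Integrating from 0 to t:
  X_t = x_0 * exp(-theta t) + sigma * int_0^t exp(-theta (t-s)) dB_s.
The Itô integral has mean 0 and (by the Itô isometry) variance sigma^2 * int_0^t exp(-2 theta (t - s)) ds = sigma^2 * (1 - exp(-2 theta t)) / (2 theta).
With theta = 5, sigma = 5/3, x_0 = -4/3:
  E[X_t] = -4/3 * exp(-5 t) = -4*exp(-5*t)/3
  Var(X_t) = (5/3)^2 * (1 - exp(-2*5 t)) / (2 * 5) = 5/18 - 5*exp(-10*t)/18.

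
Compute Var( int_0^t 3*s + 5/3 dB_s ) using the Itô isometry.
Var = t*(27*t^2 + 45*t + 25)/9

The Itô integral of a deterministic integrand f(s) has mean 0 because each increment f(s) * (B_{s+ds} - B_s) has mean 0. By the Itô isometry:
  Var( int_0^t f(s) dB_s ) = E[ (int_0^t f(s) dB_s)^2 ] = int_0^t f(s)^2 ds.
Here f(s) = 3*s + 5/3, so f(s)^2 = (9*s + 5)^2/9. Integrate:
  int_0^t ((9*s + 5)^2/9) ds = t*(27*t^2 + 45*t + 25)/9.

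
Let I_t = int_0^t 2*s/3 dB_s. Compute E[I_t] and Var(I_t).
E[I_t] = 0; Var(I_t) = 4*t^3/27

The Itô integral of a deterministic integrand f(s) has mean 0 because each increment f(s) * (B_{s+ds} - B_s) has mean 0. By the Itô isometry:
  Var( int_0^t f(s) dB_s ) = E[ (int_0^t f(s) dB_s)^2 ] = int_0^t f(s)^2 ds.
Here f(s) = 2*s/3, so f(s)^2 = 4*s^2/9. Integrate:
  int_0^t (4*s^2/9) ds = 4*t^3/27.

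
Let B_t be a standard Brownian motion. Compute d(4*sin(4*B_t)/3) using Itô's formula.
d(4*sin(4*B_t)/3) = (-32*sin(4*B_t)/3) dt + (16*cos(4*B_t)/3) dB_t

Itô's formula for f(B_t) gives d f(B_t) = f'(B_t) dB_t + (1/2) f''(B_t) dt. Compute derivatives of f(x) = 4*sin(4*x)/3:
  f'(x)  = 16*cos(4*x)/3
  f''(x) = -64*sin(4*x)/3
Substitute x = B_t and multiply the f'' term by 1/2:
  drift     = (1/2) * (-64*sin(4*x)/3) evaluated at B_t = -32*sin(4*B_t)/3
  diffusion = (16*cos(4*x)/3) evaluated at B_t = 16*cos(4*B_t)/3
Therefore d(4*sin(4*B_t)/3) = (-32*sin(4*B_t)/3) dt + (16*cos(4*B_t)/3) dB_t.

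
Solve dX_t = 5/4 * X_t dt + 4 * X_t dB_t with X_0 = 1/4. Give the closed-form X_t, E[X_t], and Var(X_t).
X_t = 1/4 * exp((-27/4) t + (4) B_t); E[X_t] = exp(5*t/4)/4; Var(X_t) = (exp(16*t) - 1)*exp(5*t/2)/16

For GBM dX = mu X dt + sigma X dB with X_0 = x_0, apply Itô to Y = log X: dY = (mu - sigma^2/2) dt + sigma dB, so Y_t = log(x_0) + (mu - sigma^2/2) t + sigma B_t and hence X_t = x_0 * exp((mu - sigma^2/2) t + sigma B_t).
With mu = 5/4, sigma = 4, x_0 = 1/4, this gives:
  X_t = 1/4 * exp((-27/4) * t + (4) * B_t).
Since sigma*B_t ~ Normal(0, sigma^2 t), E[exp(sigma*B_t)] = exp(sigma^2 t / 2); so E[X_t] = x_0 * exp((mu - sigma^2/2) t) * exp(sigma^2 t / 2) = x_0 * exp(mu t) = exp(5*t/4)/4.
Var(X_t) = E[X_t^2] - (E[X_t])^2 = x_0^2 * exp(2 mu t) * (exp(sigma^2 t) - 1) = (exp(16*t) - 1)*exp(5*t/2)/16.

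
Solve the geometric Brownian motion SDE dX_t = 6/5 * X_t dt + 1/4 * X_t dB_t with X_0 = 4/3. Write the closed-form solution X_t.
X_t = 4/3 * exp((187/160) * t + (1/4) * B_t)

For GBM dX = mu X dt + sigma X dB with X_0 = x_0, apply Itô to Y = log X: dY = (mu - sigma^2/2) dt + sigma dB, so Y_t = log(x_0) + (mu - sigma^2/2) t + sigma B_t and hence X_t = x_0 * exp((mu - sigma^2/2) t + sigma B_t).
With mu = 6/5, sigma = 1/4, x_0 = 4/3, this gives:
  X_t = 4/3 * exp((187/160) * t + (1/4) * B_t).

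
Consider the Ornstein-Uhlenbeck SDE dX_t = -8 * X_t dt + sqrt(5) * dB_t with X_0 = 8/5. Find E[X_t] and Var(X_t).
E[X_t] = 8*exp(-8*t)/5; Var(X_t) = 5/16 - 5*exp(-16*t)/16

The OU SDE dX = -theta X dt + sigma dB admits the integrating factor exp(theta t): d(exp(theta t) X_t) = sigma exp(theta t) dB_t. Integrating from 0 to t:
  X_t = x_0 * exp(-theta t) + sigma * int_0^t exp(-theta (t-s)) dB_s.
The Itô integral has mean 0 and (by the Itô isometry) variance sigma^2 * int_0^t exp(-2 theta (t - s)) ds = sigma^2 * (1 - exp(-2 theta t)) / (2 theta).
With theta = 8, sigma = sqrt(5), x_0 = 8/5:
  E[X_t] = 8/5 * exp(-8 t) = 8*exp(-8*t)/5
  Var(X_t) = (sqrt(5))^2 * (1 - exp(-2*8 t)) / (2 * 8) = 5/16 - 5*exp(-16*t)/16.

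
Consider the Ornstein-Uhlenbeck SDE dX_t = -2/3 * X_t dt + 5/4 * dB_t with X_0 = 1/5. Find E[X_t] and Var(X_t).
E[X_t] = exp(-2*t/3)/5; Var(X_t) = 75/64 - 75*exp(-4*t/3)/64

The OU SDE dX = -theta X dt + sigma dB admits the integrating factor exp(theta t): d(exp(theta t) X_t) = sigma exp(theta t) dB_t. Integrating from 0 to t:
  X_t = x_0 * exp(-theta t) + sigma * int_0^t exp(-theta (t-s)) dB_s.
The Itô integral has mean 0 and (by the Itô isometry) variance sigma^2 * int_0^t exp(-2 theta (t - s)) ds = sigma^2 * (1 - exp(-2 theta t)) / (2 theta).
With theta = 2/3, sigma = 5/4, x_0 = 1/5:
  E[X_t] = 1/5 * exp(-2/3 t) = exp(-2*t/3)/5
  Var(X_t) = (5/4)^2 * (1 - exp(-2*2/3 t)) / (2 * 2/3) = 75/64 - 75*exp(-4*t/3)/64.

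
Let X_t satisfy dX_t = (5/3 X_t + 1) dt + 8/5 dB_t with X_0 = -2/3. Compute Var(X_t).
Var(X_t) = 96*exp(10*t/3)/125 - 96/125

The variance V(t) = Var(X_t) satisfies V'(t) = 2 a V(t) + c^2 with V(0) = 0 (drift coefficient is linear in X, diffusion is constant). With a = 5/3, c = 8/5, the solution is
  V(t) = (c^2 / (2 a)) * (exp(2 a t) - 1)
       = ((8/5)^2 / (2*(5/3))) * (exp((10/3) t) - 1)
       = 96*exp(10*t/3)/125 - 96/125.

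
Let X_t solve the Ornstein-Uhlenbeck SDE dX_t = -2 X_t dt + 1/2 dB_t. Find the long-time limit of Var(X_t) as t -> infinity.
lim Var(X_t) = 1/16

The OU SDE dX = -theta X dt + sigma dB admits the integrating factor exp(theta t): d(exp(theta t) X_t) = sigma exp(theta t) dB_t. Integrating from 0 to t gives X_t = x_0 * exp(-theta t) + sigma * int_0^t exp(-theta (t-s)) dB_s for any initial x_0. The Itô integral has variance (by the Itô isometry) sigma^2 * int_0^t exp(-2 theta (t - s)) ds = sigma^2 * (1 - exp(-2 theta t)) / (2 theta), independent of x_0.
With theta = 2, sigma = 1/2:
  Var(X_t) = (1/2)^2 * (1 - exp(-2*2 t)) / (2 * 2) = 1/16 - exp(-4*t)/16.
As t -> infinity, exp(-2*2 t) -> 0, so the stationary variance is sigma^2 / (2 theta) = 1/16.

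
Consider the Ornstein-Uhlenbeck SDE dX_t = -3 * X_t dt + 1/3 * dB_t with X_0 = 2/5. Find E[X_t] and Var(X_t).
E[X_t] = 2*exp(-3*t)/5; Var(X_t) = 1/54 - exp(-6*t)/54

The OU SDE dX = -theta X dt + sigma dB admits the integrating factor exp(theta t): d(exp(theta t) X_t) = sigma exp(theta t) dB_t. Integrating from 0 to t:
  X_t = x_0 * exp(-theta t) + sigma * int_0^t exp(-theta (t-s)) dB_s.
The Itô integral has mean 0 and (by the Itô isometry) variance sigma^2 * int_0^t exp(-2 theta (t - s)) ds = sigma^2 * (1 - exp(-2 theta t)) / (2 theta).
With theta = 3, sigma = 1/3, x_0 = 2/5:
  E[X_t] = 2/5 * exp(-3 t) = 2*exp(-3*t)/5
  Var(X_t) = (1/3)^2 * (1 - exp(-2*3 t)) / (2 * 3) = 1/54 - exp(-6*t)/54.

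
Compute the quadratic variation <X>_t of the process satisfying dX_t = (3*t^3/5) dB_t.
<X>_t = 9*t^7/175

For an Itô process dX_t = a(t) dt + b(t) dB_t, the quadratic variation is <X>_t = int_0^t b(s)^2 ds (the drift term does not contribute). Here b(s) = 3*s^3/5, so
  b(s)^2 = 9*s^6/25.
Integrating from 0 to t:
  <X>_t = int_0^t (9*s^6/25) ds = 9*t^7/175.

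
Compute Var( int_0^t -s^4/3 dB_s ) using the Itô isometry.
Var = t^9/81

The Itô integral of a deterministic integrand f(s) has mean 0 because each increment f(s) * (B_{s+ds} - B_s) has mean 0. By the Itô isometry:
  Var( int_0^t f(s) dB_s ) = E[ (int_0^t f(s) dB_s)^2 ] = int_0^t f(s)^2 ds.
Here f(s) = -s^4/3, so f(s)^2 = s^8/9. Integrate:
  int_0^t (s^8/9) ds = t^9/81.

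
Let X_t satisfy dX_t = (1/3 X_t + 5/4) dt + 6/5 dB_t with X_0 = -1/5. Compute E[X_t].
E[X_t] = 71*exp(t/3)/20 - 15/4

Taking expectations and using E[dB_t] = 0, the mean m(t) = E[X_t] satisfies the ODE m'(t) = a m(t) + b with m(0) = x_0. With a = 1/3, b = 5/4, x_0 = -1/5, the solution is
  m(t) = x_0 * exp(a t) + (b/a) * (exp(a t) - 1)
       = (-1/5) * exp((1/3) t) + ((5/4)/(1/3)) * (exp((1/3) t) - 1)
       = 71*exp(t/3)/20 - 15/4.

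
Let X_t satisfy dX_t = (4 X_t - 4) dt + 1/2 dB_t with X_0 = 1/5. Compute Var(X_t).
Var(X_t) = exp(8*t)/32 - 1/32

The variance V(t) = Var(X_t) satisfies V'(t) = 2 a V(t) + c^2 with V(0) = 0 (drift coefficient is linear in X, diffusion is constant). With a = 4, c = 1/2, the solution is
  V(t) = (c^2 / (2 a)) * (exp(2 a t) - 1)
       = ((1/2)^2 / (2*4)) * (exp(8 t) - 1)
       = exp(8*t)/32 - 1/32.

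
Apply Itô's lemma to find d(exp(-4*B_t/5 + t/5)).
d(exp(-4*B_t/5 + t/5)) = (13*exp(-4*B_t/5 + t/5)/25) dt + (-4*exp(-4*B_t/5 + t/5)/5) dB_t

Itô's formula for f(t, x): d f(t, B_t) = (f_t + (1/2) f_xx) dt + f_x dB_t. Compute partials of f(t, x) = exp(t/5 - 4*x/5):
  f_t(t,x)  = exp(t/5 - 4*x/5)/5
  f_x(t,x)  = -4*exp(t/5 - 4*x/5)/5
  f_xx(t,x) = 16*exp(t/5 - 4*x/5)/25
Assemble drift = f_t + (1/2) f_xx = 13*exp(t/5 - 4*x/5)/25 and diffusion = f_x = -4*exp(t/5 - 4*x/5)/5. Substituting x = B_t:
  d(exp(-4*B_t/5 + t/5)) = (13*exp(-4*B_t/5 + t/5)/25) dt + (-4*exp(-4*B_t/5 + t/5)/5) dB_t.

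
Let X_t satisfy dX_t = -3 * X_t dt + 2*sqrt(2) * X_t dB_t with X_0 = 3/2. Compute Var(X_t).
Var(X_t) = (9*exp(8*t) - 9)*exp(-6*t)/4

For GBM dX = mu X dt + sigma X dB with X_0 = x_0, apply Itô to Y = log X: dY = (mu - sigma^2/2) dt + sigma dB, so Y_t = log(x_0) + (mu - sigma^2/2) t + sigma B_t and hence X_t = x_0 * exp((mu - sigma^2/2) t + sigma B_t).
With mu = -3, sigma = 2*sqrt(2), x_0 = 3/2, this gives:
  X_t = 3/2 * exp((-7) * t + (2*sqrt(2)) * B_t).
Since sigma*B_t ~ Normal(0, sigma^2 t), E[exp(sigma*B_t)] = exp(sigma^2 t / 2); so E[X_t] = x_0 * exp((mu - sigma^2/2) t) * exp(sigma^2 t / 2) = x_0 * exp(mu t) = 3*exp(-3*t)/2.
Var(X_t) = E[X_t^2] - (E[X_t])^2 = x_0^2 * exp(2 mu t) * (exp(sigma^2 t) - 1) = (9*exp(8*t) - 9)*exp(-6*t)/4.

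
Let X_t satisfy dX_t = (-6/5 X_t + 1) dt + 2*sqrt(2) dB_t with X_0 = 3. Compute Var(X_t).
Var(X_t) = 10/3 - 10*exp(-12*t/5)/3

The variance V(t) = Var(X_t) satisfies V'(t) = 2 a V(t) + c^2 with V(0) = 0 (drift coefficient is linear in X, diffusion is constant). With a = -6/5, c = 2*sqrt(2), the solution is
  V(t) = (c^2 / (2 a)) * (exp(2 a t) - 1)
       = ((2*sqrt(2))^2 / (2*(-6/5))) * (exp((-12/5) t) - 1)
       = 10/3 - 10*exp(-12*t/5)/3.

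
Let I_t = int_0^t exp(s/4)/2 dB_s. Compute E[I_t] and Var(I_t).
E[I_t] = 0; Var(I_t) = exp(t/2)/2 - 1/2

The Itô integral of a deterministic integrand f(s) has mean 0 because each increment f(s) * (B_{s+ds} - B_s) has mean 0. By the Itô isometry:
  Var( int_0^t f(s) dB_s ) = E[ (int_0^t f(s) dB_s)^2 ] = int_0^t f(s)^2 ds.
Here f(s) = exp(s/4)/2, so f(s)^2 = exp(s/2)/4. Integrate:
  int_0^t (exp(s/2)/4) ds = exp(t/2)/2 - 1/2.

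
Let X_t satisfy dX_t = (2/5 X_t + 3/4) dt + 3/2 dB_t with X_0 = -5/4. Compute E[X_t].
E[X_t] = 5*exp(2*t/5)/8 - 15/8

Taking expectations and using E[dB_t] = 0, the mean m(t) = E[X_t] satisfies the ODE m'(t) = a m(t) + b with m(0) = x_0. With a = 2/5, b = 3/4, x_0 = -5/4, the solution is
  m(t) = x_0 * exp(a t) + (b/a) * (exp(a t) - 1)
       = (-5/4) * exp((2/5) t) + ((3/4)/(2/5)) * (exp((2/5) t) - 1)
       = 5*exp(2*t/5)/8 - 15/8.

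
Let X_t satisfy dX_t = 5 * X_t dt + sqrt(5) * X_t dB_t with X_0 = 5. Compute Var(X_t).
Var(X_t) = 25*(exp(5*t) - 1)*exp(10*t)

For GBM dX = mu X dt + sigma X dB with X_0 = x_0, apply Itô to Y = log X: dY = (mu - sigma^2/2) dt + sigma dB, so Y_t = log(x_0) + (mu - sigma^2/2) t + sigma B_t and hence X_t = x_0 * exp((mu - sigma^2/2) t + sigma B_t).
With mu = 5, sigma = sqrt(5), x_0 = 5, this gives:
  X_t = 5 * exp((5/2) * t + (sqrt(5)) * B_t).
Since sigma*B_t ~ Normal(0, sigma^2 t), E[exp(sigma*B_t)] = exp(sigma^2 t / 2); so E[X_t] = x_0 * exp((mu - sigma^2/2) t) * exp(sigma^2 t / 2) = x_0 * exp(mu t) = 5*exp(5*t).
Var(X_t) = E[X_t^2] - (E[X_t])^2 = x_0^2 * exp(2 mu t) * (exp(sigma^2 t) - 1) = 25*(exp(5*t) - 1)*exp(10*t).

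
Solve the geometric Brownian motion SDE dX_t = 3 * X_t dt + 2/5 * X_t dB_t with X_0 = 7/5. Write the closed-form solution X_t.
X_t = 7/5 * exp((73/25) * t + (2/5) * B_t)

For GBM dX = mu X dt + sigma X dB with X_0 = x_0, apply Itô to Y = log X: dY = (mu - sigma^2/2) dt + sigma dB, so Y_t = log(x_0) + (mu - sigma^2/2) t + sigma B_t and hence X_t = x_0 * exp((mu - sigma^2/2) t + sigma B_t).
With mu = 3, sigma = 2/5, x_0 = 7/5, this gives:
  X_t = 7/5 * exp((73/25) * t + (2/5) * B_t).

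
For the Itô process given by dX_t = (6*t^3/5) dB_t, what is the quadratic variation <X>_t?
<X>_t = 36*t^7/175

For an Itô process dX_t = a(t) dt + b(t) dB_t, the quadratic variation is <X>_t = int_0^t b(s)^2 ds (the drift term does not contribute). Here b(s) = 6*s^3/5, so
  b(s)^2 = 36*s^6/25.
Integrating from 0 to t:
  <X>_t = int_0^t (36*s^6/25) ds = 36*t^7/175.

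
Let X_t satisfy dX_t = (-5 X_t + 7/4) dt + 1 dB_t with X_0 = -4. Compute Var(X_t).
Var(X_t) = 1/10 - exp(-10*t)/10

The variance V(t) = Var(X_t) satisfies V'(t) = 2 a V(t) + c^2 with V(0) = 0 (drift coefficient is linear in X, diffusion is constant). With a = -5, c = 1, the solution is
  V(t) = (c^2 / (2 a)) * (exp(2 a t) - 1)
       = (1^2 / (2*(-5))) * (exp((-10) t) - 1)
       = 1/10 - exp(-10*t)/10.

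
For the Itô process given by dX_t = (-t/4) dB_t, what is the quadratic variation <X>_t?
<X>_t = t^3/48

For an Itô process dX_t = a(t) dt + b(t) dB_t, the quadratic variation is <X>_t = int_0^t b(s)^2 ds (the drift term does not contribute). Here b(s) = -s/4, so
  b(s)^2 = s^2/16.
Integrating from 0 to t:
  <X>_t = int_0^t (s^2/16) ds = t^3/48.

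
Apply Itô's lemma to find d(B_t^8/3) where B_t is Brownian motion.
d(B_t^8/3) = (28*B_t^6/3) dt + (8*B_t^7/3) dB_t

Itô's formula for f(B_t) gives d f(B_t) = f'(B_t) dB_t + (1/2) f''(B_t) dt. Compute derivatives of f(x) = x^8/3:
  f'(x)  = 8*x^7/3
  f''(x) = 56*x^6/3
Substitute x = B_t and multiply the f'' term by 1/2:
  drift     = (1/2) * (56*x^6/3) evaluated at B_t = 28*B_t^6/3
  diffusion = (8*x^7/3) evaluated at B_t = 8*B_t^7/3
Therefore d(B_t^8/3) = (28*B_t^6/3) dt + (8*B_t^7/3) dB_t.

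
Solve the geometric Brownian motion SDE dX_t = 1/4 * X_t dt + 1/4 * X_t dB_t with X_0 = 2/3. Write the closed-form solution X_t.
X_t = 2/3 * exp((7/32) * t + (1/4) * B_t)

For GBM dX = mu X dt + sigma X dB with X_0 = x_0, apply Itô to Y = log X: dY = (mu - sigma^2/2) dt + sigma dB, so Y_t = log(x_0) + (mu - sigma^2/2) t + sigma B_t and hence X_t = x_0 * exp((mu - sigma^2/2) t + sigma B_t).
With mu = 1/4, sigma = 1/4, x_0 = 2/3, this gives:
  X_t = 2/3 * exp((7/32) * t + (1/4) * B_t).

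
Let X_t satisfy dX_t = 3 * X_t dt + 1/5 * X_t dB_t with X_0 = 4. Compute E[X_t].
E[X_t] = 4*exp(3*t)

For GBM dX = mu X dt + sigma X dB with X_0 = x_0, apply Itô to Y = log X: dY = (mu - sigma^2/2) dt + sigma dB, so Y_t = log(x_0) + (mu - sigma^2/2) t + sigma B_t and hence X_t = x_0 * exp((mu - sigma^2/2) t + sigma B_t).
With mu = 3, sigma = 1/5, x_0 = 4, this gives:
  X_t = 4 * exp((149/50) * t + (1/5) * B_t).
Since sigma*B_t ~ Normal(0, sigma^2 t), E[exp(sigma*B_t)] = exp(sigma^2 t / 2); so E[X_t] = x_0 * exp((mu - sigma^2/2) t) * exp(sigma^2 t / 2) = x_0 * exp(mu t) = 4*exp(3*t).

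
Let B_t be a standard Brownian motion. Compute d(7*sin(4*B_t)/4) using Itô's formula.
d(7*sin(4*B_t)/4) = (-14*sin(4*B_t)) dt + (7*cos(4*B_t)) dB_t

Itô's formula for f(B_t) gives d f(B_t) = f'(B_t) dB_t + (1/2) f''(B_t) dt. Compute derivatives of f(x) = 7*sin(4*x)/4:
  f'(x)  = 7*cos(4*x)
  f''(x) = -28*sin(4*x)
Substitute x = B_t and multiply the f'' term by 1/2:
  drift     = (1/2) * (-28*sin(4*x)) evaluated at B_t = -14*sin(4*B_t)
  diffusion = (7*cos(4*x)) evaluated at B_t = 7*cos(4*B_t)
Therefore d(7*sin(4*B_t)/4) = (-14*sin(4*B_t)) dt + (7*cos(4*B_t)) dB_t.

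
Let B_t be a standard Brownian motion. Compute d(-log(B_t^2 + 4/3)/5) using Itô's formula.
d(-log(B_t^2 + 4/3)/5) = (3*(3*B_t^2 - 4)/(5*(3*B_t^2 + 4)^2)) dt + (-6*B_t/(15*B_t^2 + 20)) dB_t

Itô's formula for f(B_t) gives d f(B_t) = f'(B_t) dB_t + (1/2) f''(B_t) dt. Compute derivatives of f(x) = -log(x^2 + 4/3)/5:
  f'(x)  = -6*x/(15*x^2 + 20)
  f''(x) = 6*(3*x^2 - 4)/(5*(3*x^2 + 4)^2)
Substitute x = B_t and multiply the f'' term by 1/2:
  drift     = (1/2) * (6*(3*x^2 - 4)/(5*(3*x^2 + 4)^2)) evaluated at B_t = 3*(3*B_t^2 - 4)/(5*(3*B_t^2 + 4)^2)
  diffusion = (-6*x/(15*x^2 + 20)) evaluated at B_t = -6*B_t/(15*B_t^2 + 20)
Therefore d(-log(B_t^2 + 4/3)/5) = (3*(3*B_t^2 - 4)/(5*(3*B_t^2 + 4)^2)) dt + (-6*B_t/(15*B_t^2 + 20)) dB_t.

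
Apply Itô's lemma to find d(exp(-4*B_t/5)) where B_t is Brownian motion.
d(exp(-4*B_t/5)) = (8*exp(-4*B_t/5)/25) dt + (-4*exp(-4*B_t/5)/5) dB_t

Itô's formula for f(B_t) gives d f(B_t) = f'(B_t) dB_t + (1/2) f''(B_t) dt. Compute derivatives of f(x) = exp(-4*x/5):
  f'(x)  = -4*exp(-4*x/5)/5
  f''(x) = 16*exp(-4*x/5)/25
Substitute x = B_t and multiply the f'' term by 1/2:
  drift     = (1/2) * (16*exp(-4*x/5)/25) evaluated at B_t = 8*exp(-4*B_t/5)/25
  diffusion = (-4*exp(-4*x/5)/5) evaluated at B_t = -4*exp(-4*B_t/5)/5
Therefore d(exp(-4*B_t/5)) = (8*exp(-4*B_t/5)/25) dt + (-4*exp(-4*B_t/5)/5) dB_t.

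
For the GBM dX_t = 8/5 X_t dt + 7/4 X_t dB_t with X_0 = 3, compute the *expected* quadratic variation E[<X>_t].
E[<X>_t] = 735*exp(501*t/80)/167 - 735/167

<X>_t = int_0^t ((7/4) * X_s)^2 ds. Taking expectation inside the integral: E[<X>_t] = (7/4)^2 * int_0^t E[X_s^2] ds. For GBM, E[X_s^2] = x_0^2 * exp((2 mu + sigma^2) s). Integrating:
  E[<X>_t] = (7/4)^2 * 3^2 * (exp((2*(8/5) + (7/4)^2) t) - 1) / (2*(8/5) + (7/4)^2)
           = (7/4)^2 * 3^2 * (exp((501/80) t) - 1) / (501/80) = 735*exp(501*t/80)/167 - 735/167.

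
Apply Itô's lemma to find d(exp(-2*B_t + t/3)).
d(exp(-2*B_t + t/3)) = (7*exp(-2*B_t + t/3)/3) dt + (-2*exp(-2*B_t + t/3)) dB_t

Itô's formula for f(t, x): d f(t, B_t) = (f_t + (1/2) f_xx) dt + f_x dB_t. Compute partials of f(t, x) = exp(t/3 - 2*x):
  f_t(t,x)  = exp(t/3 - 2*x)/3
  f_x(t,x)  = -2*exp(t/3 - 2*x)
  f_xx(t,x) = 4*exp(t/3 - 2*x)
Assemble drift = f_t + (1/2) f_xx = 7*exp(t/3 - 2*x)/3 and diffusion = f_x = -2*exp(t/3 - 2*x). Substituting x = B_t:
  d(exp(-2*B_t + t/3)) = (7*exp(-2*B_t + t/3)/3) dt + (-2*exp(-2*B_t + t/3)) dB_t.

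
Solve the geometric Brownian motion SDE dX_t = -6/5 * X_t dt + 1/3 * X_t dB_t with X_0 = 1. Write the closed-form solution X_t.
X_t = 1 * exp((-113/90) * t + (1/3) * B_t)

For GBM dX = mu X dt + sigma X dB with X_0 = x_0, apply Itô to Y = log X: dY = (mu - sigma^2/2) dt + sigma dB, so Y_t = log(x_0) + (mu - sigma^2/2) t + sigma B_t and hence X_t = x_0 * exp((mu - sigma^2/2) t + sigma B_t).
With mu = -6/5, sigma = 1/3, x_0 = 1, this gives:
  X_t = 1 * exp((-113/90) * t + (1/3) * B_t).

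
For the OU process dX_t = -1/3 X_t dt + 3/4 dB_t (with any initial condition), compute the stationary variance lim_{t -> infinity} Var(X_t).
lim Var(X_t) = 27/32

The OU SDE dX = -theta X dt + sigma dB admits the integrating factor exp(theta t): d(exp(theta t) X_t) = sigma exp(theta t) dB_t. Integrating from 0 to t gives X_t = x_0 * exp(-theta t) + sigma * int_0^t exp(-theta (t-s)) dB_s for any initial x_0. The Itô integral has variance (by the Itô isometry) sigma^2 * int_0^t exp(-2 theta (t - s)) ds = sigma^2 * (1 - exp(-2 theta t)) / (2 theta), independent of x_0.
With theta = 1/3, sigma = 3/4:
  Var(X_t) = (3/4)^2 * (1 - exp(-2*1/3 t)) / (2 * 1/3) = 27/32 - 27*exp(-2*t/3)/32.
As t -> infinity, exp(-2*1/3 t) -> 0, so the stationary variance is sigma^2 / (2 theta) = 27/32.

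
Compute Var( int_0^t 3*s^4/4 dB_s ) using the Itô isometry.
Var = t^9/16

The Itô integral of a deterministic integrand f(s) has mean 0 because each increment f(s) * (B_{s+ds} - B_s) has mean 0. By the Itô isometry:
  Var( int_0^t f(s) dB_s ) = E[ (int_0^t f(s) dB_s)^2 ] = int_0^t f(s)^2 ds.
Here f(s) = 3*s^4/4, so f(s)^2 = 9*s^8/16. Integrate:
  int_0^t (9*s^8/16) ds = t^9/16.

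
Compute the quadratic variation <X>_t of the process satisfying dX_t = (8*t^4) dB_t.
<X>_t = 64*t^9/9

For an Itô process dX_t = a(t) dt + b(t) dB_t, the quadratic variation is <X>_t = int_0^t b(s)^2 ds (the drift term does not contribute). Here b(s) = 8*s^4, so
  b(s)^2 = 64*s^8.
Integrating from 0 to t:
  <X>_t = int_0^t (64*s^8) ds = 64*t^9/9.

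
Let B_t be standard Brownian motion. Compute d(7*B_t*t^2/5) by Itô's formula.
d(7*B_t*t^2/5) = (14*B_t*t/5) dt + (7*t^2/5) dB_t

Itô's formula for f(t, x): d f(t, B_t) = (f_t + (1/2) f_xx) dt + f_x dB_t. Compute partials of f(t, x) = 7*t^2*x/5:
  f_t(t,x)  = 14*t*x/5
  f_x(t,x)  = 7*t^2/5
  f_xx(t,x) = 0
Assemble drift = f_t + (1/2) f_xx = 14*t*x/5 and diffusion = f_x = 7*t^2/5. Substituting x = B_t:
  d(7*B_t*t^2/5) = (14*B_t*t/5) dt + (7*t^2/5) dB_t.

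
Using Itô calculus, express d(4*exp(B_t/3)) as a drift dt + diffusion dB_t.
d(4*exp(B_t/3)) = (2*exp(B_t/3)/9) dt + (4*exp(B_t/3)/3) dB_t

Itô's formula for f(B_t) gives d f(B_t) = f'(B_t) dB_t + (1/2) f''(B_t) dt. Compute derivatives of f(x) = 4*exp(x/3):
  f'(x)  = 4*exp(x/3)/3
  f''(x) = 4*exp(x/3)/9
Substitute x = B_t and multiply the f'' term by 1/2:
  drift     = (1/2) * (4*exp(x/3)/9) evaluated at B_t = 2*exp(B_t/3)/9
  diffusion = (4*exp(x/3)/3) evaluated at B_t = 4*exp(B_t/3)/3
Therefore d(4*exp(B_t/3)) = (2*exp(B_t/3)/9) dt + (4*exp(B_t/3)/3) dB_t.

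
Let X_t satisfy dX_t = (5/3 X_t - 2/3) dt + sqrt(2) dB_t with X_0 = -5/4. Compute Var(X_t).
Var(X_t) = 3*exp(10*t/3)/5 - 3/5

The variance V(t) = Var(X_t) satisfies V'(t) = 2 a V(t) + c^2 with V(0) = 0 (drift coefficient is linear in X, diffusion is constant). With a = 5/3, c = sqrt(2), the solution is
  V(t) = (c^2 / (2 a)) * (exp(2 a t) - 1)
       = (sqrt(2)^2 / (2*(5/3))) * (exp((10/3) t) - 1)
       = 3*exp(10*t/3)/5 - 3/5.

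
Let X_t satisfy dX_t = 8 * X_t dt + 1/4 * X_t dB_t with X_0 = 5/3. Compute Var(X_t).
Var(X_t) = 25*(exp(t/16) - 1)*exp(16*t)/9

For GBM dX = mu X dt + sigma X dB with X_0 = x_0, apply Itô to Y = log X: dY = (mu - sigma^2/2) dt + sigma dB, so Y_t = log(x_0) + (mu - sigma^2/2) t + sigma B_t and hence X_t = x_0 * exp((mu - sigma^2/2) t + sigma B_t).
With mu = 8, sigma = 1/4, x_0 = 5/3, this gives:
  X_t = 5/3 * exp((255/32) * t + (1/4) * B_t).
Since sigma*B_t ~ Normal(0, sigma^2 t), E[exp(sigma*B_t)] = exp(sigma^2 t / 2); so E[X_t] = x_0 * exp((mu - sigma^2/2) t) * exp(sigma^2 t / 2) = x_0 * exp(mu t) = 5*exp(8*t)/3.
Var(X_t) = E[X_t^2] - (E[X_t])^2 = x_0^2 * exp(2 mu t) * (exp(sigma^2 t) - 1) = 25*(exp(t/16) - 1)*exp(16*t)/9.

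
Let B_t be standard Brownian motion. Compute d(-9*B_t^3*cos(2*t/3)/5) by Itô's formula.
d(-9*B_t^3*cos(2*t/3)/5) = (3*B_t*(2*B_t^2*sin(2*t/3) - 9*cos(2*t/3))/5) dt + (-27*B_t^2*cos(2*t/3)/5) dB_t

Itô's formula for f(t, x): d f(t, B_t) = (f_t + (1/2) f_xx) dt + f_x dB_t. Compute partials of f(t, x) = -9*x^3*cos(2*t/3)/5:
  f_t(t,x)  = 6*x^3*sin(2*t/3)/5
  f_x(t,x)  = -27*x^2*cos(2*t/3)/5
  f_xx(t,x) = -54*x*cos(2*t/3)/5
Assemble drift = f_t + (1/2) f_xx = 3*x*(2*x^2*sin(2*t/3) - 9*cos(2*t/3))/5 and diffusion = f_x = -27*x^2*cos(2*t/3)/5. Substituting x = B_t:
  d(-9*B_t^3*cos(2*t/3)/5) = (3*B_t*(2*B_t^2*sin(2*t/3) - 9*cos(2*t/3))/5) dt + (-27*B_t^2*cos(2*t/3)/5) dB_t.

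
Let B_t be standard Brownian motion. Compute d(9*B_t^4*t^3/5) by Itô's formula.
d(9*B_t^4*t^3/5) = (27*B_t^2*t^2*(B_t^2 + 2*t)/5) dt + (36*B_t^3*t^3/5) dB_t

Itô's formula for f(t, x): d f(t, B_t) = (f_t + (1/2) f_xx) dt + f_x dB_t. Compute partials of f(t, x) = 9*t^3*x^4/5:
  f_t(t,x)  = 27*t^2*x^4/5
  f_x(t,x)  = 36*t^3*x^3/5
  f_xx(t,x) = 108*t^3*x^2/5
Assemble drift = f_t + (1/2) f_xx = 27*t^2*x^2*(2*t + x^2)/5 and diffusion = f_x = 36*t^3*x^3/5. Substituting x = B_t:
  d(9*B_t^4*t^3/5) = (27*B_t^2*t^2*(B_t^2 + 2*t)/5) dt + (36*B_t^3*t^3/5) dB_t.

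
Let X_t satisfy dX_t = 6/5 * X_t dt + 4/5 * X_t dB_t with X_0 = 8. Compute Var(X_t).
Var(X_t) = 64*(exp(16*t/25) - 1)*exp(12*t/5)

For GBM dX = mu X dt + sigma X dB with X_0 = x_0, apply Itô to Y = log X: dY = (mu - sigma^2/2) dt + sigma dB, so Y_t = log(x_0) + (mu - sigma^2/2) t + sigma B_t and hence X_t = x_0 * exp((mu - sigma^2/2) t + sigma B_t).
With mu = 6/5, sigma = 4/5, x_0 = 8, this gives:
  X_t = 8 * exp((22/25) * t + (4/5) * B_t).
Since sigma*B_t ~ Normal(0, sigma^2 t), E[exp(sigma*B_t)] = exp(sigma^2 t / 2); so E[X_t] = x_0 * exp((mu - sigma^2/2) t) * exp(sigma^2 t / 2) = x_0 * exp(mu t) = 8*exp(6*t/5).
Var(X_t) = E[X_t^2] - (E[X_t])^2 = x_0^2 * exp(2 mu t) * (exp(sigma^2 t) - 1) = 64*(exp(16*t/25) - 1)*exp(12*t/5).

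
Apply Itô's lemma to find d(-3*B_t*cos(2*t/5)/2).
d(-3*B_t*cos(2*t/5)/2) = (3*B_t*sin(2*t/5)/5) dt + (-3*cos(2*t/5)/2) dB_t

Itô's formula for f(t, x): d f(t, B_t) = (f_t + (1/2) f_xx) dt + f_x dB_t. Compute partials of f(t, x) = -3*x*cos(2*t/5)/2:
  f_t(t,x)  = 3*x*sin(2*t/5)/5
  f_x(t,x)  = -3*cos(2*t/5)/2
  f_xx(t,x) = 0
Assemble drift = f_t + (1/2) f_xx = 3*x*sin(2*t/5)/5 and diffusion = f_x = -3*cos(2*t/5)/2. Substituting x = B_t:
  d(-3*B_t*cos(2*t/5)/2) = (3*B_t*sin(2*t/5)/5) dt + (-3*cos(2*t/5)/2) dB_t.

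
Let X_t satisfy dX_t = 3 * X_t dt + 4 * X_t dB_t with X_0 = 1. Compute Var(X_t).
Var(X_t) = exp(22*t) - exp(6*t)

For GBM dX = mu X dt + sigma X dB with X_0 = x_0, apply Itô to Y = log X: dY = (mu - sigma^2/2) dt + sigma dB, so Y_t = log(x_0) + (mu - sigma^2/2) t + sigma B_t and hence X_t = x_0 * exp((mu - sigma^2/2) t + sigma B_t).
With mu = 3, sigma = 4, x_0 = 1, this gives:
  X_t = 1 * exp((-5) * t + (4) * B_t).
Since sigma*B_t ~ Normal(0, sigma^2 t), E[exp(sigma*B_t)] = exp(sigma^2 t / 2); so E[X_t] = x_0 * exp((mu - sigma^2/2) t) * exp(sigma^2 t / 2) = x_0 * exp(mu t) = exp(3*t).
Var(X_t) = E[X_t^2] - (E[X_t])^2 = x_0^2 * exp(2 mu t) * (exp(sigma^2 t) - 1) = exp(22*t) - exp(6*t).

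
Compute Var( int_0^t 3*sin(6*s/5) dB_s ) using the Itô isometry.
Var = 9*t/2 - 15*sin(12*t/5)/8

The Itô integral of a deterministic integrand f(s) has mean 0 because each increment f(s) * (B_{s+ds} - B_s) has mean 0. By the Itô isometry:
  Var( int_0^t f(s) dB_s ) = E[ (int_0^t f(s) dB_s)^2 ] = int_0^t f(s)^2 ds.
Here f(s) = 3*sin(6*s/5), so f(s)^2 = 9*sin(6*s/5)^2. Integrate:
  int_0^t (9*sin(6*s/5)^2) ds = 9*t/2 - 15*sin(12*t/5)/8.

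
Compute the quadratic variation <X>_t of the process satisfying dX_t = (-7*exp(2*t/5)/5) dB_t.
<X>_t = 49*exp(4*t/5)/20 - 49/20

For an Itô process dX_t = a(t) dt + b(t) dB_t, the quadratic variation is <X>_t = int_0^t b(s)^2 ds (the drift term does not contribute). Here b(s) = -7*exp(2*s/5)/5, so
  b(s)^2 = 49*exp(4*s/5)/25.
Integrating from 0 to t:
  <X>_t = int_0^t (49*exp(4*s/5)/25) ds = 49*exp(4*t/5)/20 - 49/20.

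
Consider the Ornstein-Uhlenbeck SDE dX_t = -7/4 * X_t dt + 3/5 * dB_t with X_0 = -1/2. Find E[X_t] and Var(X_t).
E[X_t] = -exp(-7*t/4)/2; Var(X_t) = 18/175 - 18*exp(-7*t/2)/175

The OU SDE dX = -theta X dt + sigma dB admits the integrating factor exp(theta t): d(exp(theta t) X_t) = sigma exp(theta t) dB_t. Integrating from 0 to t:
  X_t = x_0 * exp(-theta t) + sigma * int_0^t exp(-theta (t-s)) dB_s.
The Itô integral has mean 0 and (by the Itô isometry) variance sigma^2 * int_0^t exp(-2 theta (t - s)) ds = sigma^2 * (1 - exp(-2 theta t)) / (2 theta).
With theta = 7/4, sigma = 3/5, x_0 = -1/2:
  E[X_t] = -1/2 * exp(-7/4 t) = -exp(-7*t/4)/2
  Var(X_t) = (3/5)^2 * (1 - exp(-2*7/4 t)) / (2 * 7/4) = 18/175 - 18*exp(-7*t/2)/175.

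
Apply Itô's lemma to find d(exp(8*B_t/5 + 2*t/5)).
d(exp(8*B_t/5 + 2*t/5)) = (42*exp(8*B_t/5 + 2*t/5)/25) dt + (8*exp(8*B_t/5 + 2*t/5)/5) dB_t

Itô's formula for f(t, x): d f(t, B_t) = (f_t + (1/2) f_xx) dt + f_x dB_t. Compute partials of f(t, x) = exp(2*t/5 + 8*x/5):
  f_t(t,x)  = 2*exp(2*t/5 + 8*x/5)/5
  f_x(t,x)  = 8*exp(2*t/5 + 8*x/5)/5
  f_xx(t,x) = 64*exp(2*t/5 + 8*x/5)/25
Assemble drift = f_t + (1/2) f_xx = 42*exp(2*t/5 + 8*x/5)/25 and diffusion = f_x = 8*exp(2*t/5 + 8*x/5)/5. Substituting x = B_t:
  d(exp(8*B_t/5 + 2*t/5)) = (42*exp(8*B_t/5 + 2*t/5)/25) dt + (8*exp(8*B_t/5 + 2*t/5)/5) dB_t.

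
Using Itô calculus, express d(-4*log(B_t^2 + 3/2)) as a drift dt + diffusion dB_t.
d(-4*log(B_t^2 + 3/2)) = (8*(2*B_t^2 - 3)/(2*B_t^2 + 3)^2) dt + (-16*B_t/(2*B_t^2 + 3)) dB_t

Itô's formula for f(B_t) gives d f(B_t) = f'(B_t) dB_t + (1/2) f''(B_t) dt. Compute derivatives of f(x) = -4*log(x^2 + 3/2):
  f'(x)  = -16*x/(2*x^2 + 3)
  f''(x) = 16*(2*x^2 - 3)/(2*x^2 + 3)^2
Substitute x = B_t and multiply the f'' term by 1/2:
  drift     = (1/2) * (16*(2*x^2 - 3)/(2*x^2 + 3)^2) evaluated at B_t = 8*(2*B_t^2 - 3)/(2*B_t^2 + 3)^2
  diffusion = (-16*x/(2*x^2 + 3)) evaluated at B_t = -16*B_t/(2*B_t^2 + 3)
Therefore d(-4*log(B_t^2 + 3/2)) = (8*(2*B_t^2 - 3)/(2*B_t^2 + 3)^2) dt + (-16*B_t/(2*B_t^2 + 3)) dB_t.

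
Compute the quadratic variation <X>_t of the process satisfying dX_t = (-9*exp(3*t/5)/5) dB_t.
<X>_t = 27*exp(6*t/5)/10 - 27/10

For an Itô process dX_t = a(t) dt + b(t) dB_t, the quadratic variation is <X>_t = int_0^t b(s)^2 ds (the drift term does not contribute). Here b(s) = -9*exp(3*s/5)/5, so
  b(s)^2 = 81*exp(6*s/5)/25.
Integrating from 0 to t:
  <X>_t = int_0^t (81*exp(6*s/5)/25) ds = 27*exp(6*t/5)/10 - 27/10.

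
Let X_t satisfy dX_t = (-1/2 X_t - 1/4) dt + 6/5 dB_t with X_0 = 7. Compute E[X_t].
E[X_t] = -1/2 + 15*exp(-t/2)/2

Taking expectations and using E[dB_t] = 0, the mean m(t) = E[X_t] satisfies the ODE m'(t) = a m(t) + b with m(0) = x_0. With a = -1/2, b = -1/4, x_0 = 7, the solution is
  m(t) = x_0 * exp(a t) + (b/a) * (exp(a t) - 1)
       = 7 * exp((-1/2) t) + ((-1/4)/(-1/2)) * (exp((-1/2) t) - 1)
       = -1/2 + 15*exp(-t/2)/2.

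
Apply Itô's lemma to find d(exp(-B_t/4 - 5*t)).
d(exp(-B_t/4 - 5*t)) = (-159*exp(-B_t/4 - 5*t)/32) dt + (-exp(-B_t/4 - 5*t)/4) dB_t

Itô's formula for f(t, x): d f(t, B_t) = (f_t + (1/2) f_xx) dt + f_x dB_t. Compute partials of f(t, x) = exp(-5*t - x/4):
  f_t(t,x)  = -5*exp(-5*t - x/4)
  f_x(t,x)  = -exp(-5*t - x/4)/4
  f_xx(t,x) = exp(-5*t - x/4)/16
Assemble drift = f_t + (1/2) f_xx = -159*exp(-5*t - x/4)/32 and diffusion = f_x = -exp(-5*t - x/4)/4. Substituting x = B_t:
  d(exp(-B_t/4 - 5*t)) = (-159*exp(-B_t/4 - 5*t)/32) dt + (-exp(-B_t/4 - 5*t)/4) dB_t.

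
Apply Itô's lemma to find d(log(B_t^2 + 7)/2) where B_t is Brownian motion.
d(log(B_t^2 + 7)/2) = ((7 - B_t^2)/(2*(B_t^2 + 7)^2)) dt + (B_t/(B_t^2 + 7)) dB_t

Itô's formula for f(B_t) gives d f(B_t) = f'(B_t) dB_t + (1/2) f''(B_t) dt. Compute derivatives of f(x) = log(x^2 + 7)/2:
  f'(x)  = x/(x^2 + 7)
  f''(x) = (7 - x^2)/(x^2 + 7)^2
Substitute x = B_t and multiply the f'' term by 1/2:
  drift     = (1/2) * ((7 - x^2)/(x^2 + 7)^2) evaluated at B_t = (7 - B_t^2)/(2*(B_t^2 + 7)^2)
  diffusion = (x/(x^2 + 7)) evaluated at B_t = B_t/(B_t^2 + 7)
Therefore d(log(B_t^2 + 7)/2) = ((7 - B_t^2)/(2*(B_t^2 + 7)^2)) dt + (B_t/(B_t^2 + 7)) dB_t.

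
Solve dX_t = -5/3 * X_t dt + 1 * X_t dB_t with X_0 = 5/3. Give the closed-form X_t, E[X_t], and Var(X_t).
X_t = 5/3 * exp((-13/6) t + (1) B_t); E[X_t] = 5*exp(-5*t/3)/3; Var(X_t) = (25*exp(t) - 25)*exp(-10*t/3)/9

For GBM dX = mu X dt + sigma X dB with X_0 = x_0, apply Itô to Y = log X: dY = (mu - sigma^2/2) dt + sigma dB, so Y_t = log(x_0) + (mu - sigma^2/2) t + sigma B_t and hence X_t = x_0 * exp((mu - sigma^2/2) t + sigma B_t).
With mu = -5/3, sigma = 1, x_0 = 5/3, this gives:
  X_t = 5/3 * exp((-13/6) * t + (1) * B_t).
Since sigma*B_t ~ Normal(0, sigma^2 t), E[exp(sigma*B_t)] = exp(sigma^2 t / 2); so E[X_t] = x_0 * exp((mu - sigma^2/2) t) * exp(sigma^2 t / 2) = x_0 * exp(mu t) = 5*exp(-5*t/3)/3.
Var(X_t) = E[X_t^2] - (E[X_t])^2 = x_0^2 * exp(2 mu t) * (exp(sigma^2 t) - 1) = (25*exp(t) - 25)*exp(-10*t/3)/9.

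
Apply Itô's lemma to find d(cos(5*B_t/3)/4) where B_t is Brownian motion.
d(cos(5*B_t/3)/4) = (-25*cos(5*B_t/3)/72) dt + (-5*sin(5*B_t/3)/12) dB_t

Itô's formula for f(B_t) gives d f(B_t) = f'(B_t) dB_t + (1/2) f''(B_t) dt. Compute derivatives of f(x) = cos(5*x/3)/4:
  f'(x)  = -5*sin(5*x/3)/12
  f''(x) = -25*cos(5*x/3)/36
Substitute x = B_t and multiply the f'' term by 1/2:
  drift     = (1/2) * (-25*cos(5*x/3)/36) evaluated at B_t = -25*cos(5*B_t/3)/72
  diffusion = (-5*sin(5*x/3)/12) evaluated at B_t = -5*sin(5*B_t/3)/12
Therefore d(cos(5*B_t/3)/4) = (-25*cos(5*B_t/3)/72) dt + (-5*sin(5*B_t/3)/12) dB_t.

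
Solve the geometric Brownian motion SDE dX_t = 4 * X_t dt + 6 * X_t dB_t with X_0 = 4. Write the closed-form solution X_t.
X_t = 4 * exp((-14) * t + (6) * B_t)

For GBM dX = mu X dt + sigma X dB with X_0 = x_0, apply Itô to Y = log X: dY = (mu - sigma^2/2) dt + sigma dB, so Y_t = log(x_0) + (mu - sigma^2/2) t + sigma B_t and hence X_t = x_0 * exp((mu - sigma^2/2) t + sigma B_t).
With mu = 4, sigma = 6, x_0 = 4, this gives:
  X_t = 4 * exp((-14) * t + (6) * B_t).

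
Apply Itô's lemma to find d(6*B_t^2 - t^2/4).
d(6*B_t^2 - t^2/4) = (6 - t/2) dt + (12*B_t) dB_t

Itô's formula for f(t, x): d f(t, B_t) = (f_t + (1/2) f_xx) dt + f_x dB_t. Compute partials of f(t, x) = -t^2/4 + 6*x^2:
  f_t(t,x)  = -t/2
  f_x(t,x)  = 12*x
  f_xx(t,x) = 12
Assemble drift = f_t + (1/2) f_xx = 6 - t/2 and diffusion = f_x = 12*x. Substituting x = B_t:
  d(6*B_t^2 - t^2/4) = (6 - t/2) dt + (12*B_t) dB_t.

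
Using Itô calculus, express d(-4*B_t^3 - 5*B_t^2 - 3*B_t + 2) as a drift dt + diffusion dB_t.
d(-4*B_t^3 - 5*B_t^2 - 3*B_t + 2) = (-12*B_t - 5) dt + (-12*B_t^2 - 10*B_t - 3) dB_t

Itô's formula for f(B_t) gives d f(B_t) = f'(B_t) dB_t + (1/2) f''(B_t) dt. Compute derivatives of f(x) = -4*x^3 - 5*x^2 - 3*x + 2:
  f'(x)  = -12*x^2 - 10*x - 3
  f''(x) = -24*x - 10
Substitute x = B_t and multiply the f'' term by 1/2:
  drift     = (1/2) * (-24*x - 10) evaluated at B_t = -12*B_t - 5
  diffusion = (-12*x^2 - 10*x - 3) evaluated at B_t = -12*B_t^2 - 10*B_t - 3
Therefore d(-4*B_t^3 - 5*B_t^2 - 3*B_t + 2) = (-12*B_t - 5) dt + (-12*B_t^2 - 10*B_t - 3) dB_t.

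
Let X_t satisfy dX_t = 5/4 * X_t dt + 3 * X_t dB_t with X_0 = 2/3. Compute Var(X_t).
Var(X_t) = 4*(exp(9*t) - 1)*exp(5*t/2)/9

For GBM dX = mu X dt + sigma X dB with X_0 = x_0, apply Itô to Y = log X: dY = (mu - sigma^2/2) dt + sigma dB, so Y_t = log(x_0) + (mu - sigma^2/2) t + sigma B_t and hence X_t = x_0 * exp((mu - sigma^2/2) t + sigma B_t).
With mu = 5/4, sigma = 3, x_0 = 2/3, this gives:
  X_t = 2/3 * exp((-13/4) * t + (3) * B_t).
Since sigma*B_t ~ Normal(0, sigma^2 t), E[exp(sigma*B_t)] = exp(sigma^2 t / 2); so E[X_t] = x_0 * exp((mu - sigma^2/2) t) * exp(sigma^2 t / 2) = x_0 * exp(mu t) = 2*exp(5*t/4)/3.
Var(X_t) = E[X_t^2] - (E[X_t])^2 = x_0^2 * exp(2 mu t) * (exp(sigma^2 t) - 1) = 4*(exp(9*t) - 1)*exp(5*t/2)/9.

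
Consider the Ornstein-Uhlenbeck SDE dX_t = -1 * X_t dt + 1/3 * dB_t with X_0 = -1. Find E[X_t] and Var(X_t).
E[X_t] = -exp(-t); Var(X_t) = 1/18 - exp(-2*t)/18

The OU SDE dX = -theta X dt + sigma dB admits the integrating factor exp(theta t): d(exp(theta t) X_t) = sigma exp(theta t) dB_t. Integrating from 0 to t:
  X_t = x_0 * exp(-theta t) + sigma * int_0^t exp(-theta (t-s)) dB_s.
The Itô integral has mean 0 and (by the Itô isometry) variance sigma^2 * int_0^t exp(-2 theta (t - s)) ds = sigma^2 * (1 - exp(-2 theta t)) / (2 theta).
With theta = 1, sigma = 1/3, x_0 = -1:
  E[X_t] = -1 * exp(-1 t) = -exp(-t)
  Var(X_t) = (1/3)^2 * (1 - exp(-2*1 t)) / (2 * 1) = 1/18 - exp(-2*t)/18.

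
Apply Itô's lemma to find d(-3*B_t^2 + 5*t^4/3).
d(-3*B_t^2 + 5*t^4/3) = (20*t^3/3 - 3) dt + (-6*B_t) dB_t

Itô's formula for f(t, x): d f(t, B_t) = (f_t + (1/2) f_xx) dt + f_x dB_t. Compute partials of f(t, x) = 5*t^4/3 - 3*x^2:
  f_t(t,x)  = 20*t^3/3
  f_x(t,x)  = -6*x
  f_xx(t,x) = -6
Assemble drift = f_t + (1/2) f_xx = 20*t^3/3 - 3 and diffusion = f_x = -6*x. Substituting x = B_t:
  d(-3*B_t^2 + 5*t^4/3) = (20*t^3/3 - 3) dt + (-6*B_t) dB_t.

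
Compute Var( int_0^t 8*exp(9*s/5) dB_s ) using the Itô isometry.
Var = 160*exp(18*t/5)/9 - 160/9

The Itô integral of a deterministic integrand f(s) has mean 0 because each increment f(s) * (B_{s+ds} - B_s) has mean 0. By the Itô isometry:
  Var( int_0^t f(s) dB_s ) = E[ (int_0^t f(s) dB_s)^2 ] = int_0^t f(s)^2 ds.
Here f(s) = 8*exp(9*s/5), so f(s)^2 = 64*exp(18*s/5). Integrate:
  int_0^t (64*exp(18*s/5)) ds = 160*exp(18*t/5)/9 - 160/9.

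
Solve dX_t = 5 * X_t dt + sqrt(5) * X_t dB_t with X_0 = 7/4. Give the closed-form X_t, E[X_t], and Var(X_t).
X_t = 7/4 * exp((5/2) t + (sqrt(5)) B_t); E[X_t] = 7*exp(5*t)/4; Var(X_t) = 49*(exp(5*t) - 1)*exp(10*t)/16

For GBM dX = mu X dt + sigma X dB with X_0 = x_0, apply Itô to Y = log X: dY = (mu - sigma^2/2) dt + sigma dB, so Y_t = log(x_0) + (mu - sigma^2/2) t + sigma B_t and hence X_t = x_0 * exp((mu - sigma^2/2) t + sigma B_t).
With mu = 5, sigma = sqrt(5), x_0 = 7/4, this gives:
  X_t = 7/4 * exp((5/2) * t + (sqrt(5)) * B_t).
Since sigma*B_t ~ Normal(0, sigma^2 t), E[exp(sigma*B_t)] = exp(sigma^2 t / 2); so E[X_t] = x_0 * exp((mu - sigma^2/2) t) * exp(sigma^2 t / 2) = x_0 * exp(mu t) = 7*exp(5*t)/4.
Var(X_t) = E[X_t^2] - (E[X_t])^2 = x_0^2 * exp(2 mu t) * (exp(sigma^2 t) - 1) = 49*(exp(5*t) - 1)*exp(10*t)/16.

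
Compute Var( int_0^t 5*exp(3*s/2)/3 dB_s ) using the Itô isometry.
Var = 25*exp(3*t)/27 - 25/27

The Itô integral of a deterministic integrand f(s) has mean 0 because each increment f(s) * (B_{s+ds} - B_s) has mean 0. By the Itô isometry:
  Var( int_0^t f(s) dB_s ) = E[ (int_0^t f(s) dB_s)^2 ] = int_0^t f(s)^2 ds.
Here f(s) = 5*exp(3*s/2)/3, so f(s)^2 = 25*exp(3*s)/9. Integrate:
  int_0^t (25*exp(3*s)/9) ds = 25*exp(3*t)/27 - 25/27.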